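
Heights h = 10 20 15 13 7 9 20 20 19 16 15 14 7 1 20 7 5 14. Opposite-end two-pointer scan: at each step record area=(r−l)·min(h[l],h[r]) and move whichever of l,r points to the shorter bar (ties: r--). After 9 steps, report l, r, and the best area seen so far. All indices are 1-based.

l=2, r=10, best area=260

l=1 r=18: min(10,14)*17=170 best=170 *, l++
l=2 r=18: min(20,14)*16=224 best=224 *, r--
l=2 r=17: min(20,5)*15=75 best=224, r--
l=2 r=16: min(20,7)*14=98 best=224, r--
l=2 r=15: min(20,20)*13=260 best=260 *, r--
l=2 r=14: min(20,1)*12=12 best=260, r--
l=2 r=13: min(20,7)*11=77 best=260, r--
l=2 r=12: min(20,14)*10=140 best=260, r--
l=2 r=11: min(20,15)*9=135 best=260, r--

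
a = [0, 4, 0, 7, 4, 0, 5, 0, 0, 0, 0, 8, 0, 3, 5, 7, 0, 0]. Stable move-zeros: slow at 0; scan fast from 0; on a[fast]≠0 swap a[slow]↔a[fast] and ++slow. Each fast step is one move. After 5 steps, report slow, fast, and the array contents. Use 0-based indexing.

slow=0 fast=0: a[fast]=0, fast++
slow=0 fast=1: a[fast]=4≠0 swap→a[0]=4, slow++,fast++
slow=1 fast=2: a[fast]=0, fast++
slow=1 fast=3: a[fast]=7≠0 swap→a[1]=7, slow++,fast++
slow=2 fast=4: a[fast]=4≠0 swap→a[2]=4, slow++,fast++

slow=3, fast=5, a=[4, 7, 4, 0, 0, 0, 5, 0, 0, 0, 0, 8, 0, 3, 5, 7, 0, 0]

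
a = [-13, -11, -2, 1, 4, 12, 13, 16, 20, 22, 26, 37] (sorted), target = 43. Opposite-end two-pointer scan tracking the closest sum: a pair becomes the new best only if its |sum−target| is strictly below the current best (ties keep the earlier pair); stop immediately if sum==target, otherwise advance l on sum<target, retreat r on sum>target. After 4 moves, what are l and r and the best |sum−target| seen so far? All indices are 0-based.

[0,11] -13+37=24 d=19 * → l++
[1,11] -11+37=26 d=17 * → l++
[2,11] -2+37=35 d=8 * → l++
[3,11] 1+37=38 d=5 * → l++

l=4, r=11, best |Δ|=5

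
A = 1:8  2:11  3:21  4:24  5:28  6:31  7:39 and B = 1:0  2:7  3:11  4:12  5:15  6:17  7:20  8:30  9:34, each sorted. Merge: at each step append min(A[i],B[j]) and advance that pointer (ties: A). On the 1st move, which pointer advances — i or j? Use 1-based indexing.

j

[i=1,j=1] A[i]=8>B[j]=0 take 0 → j++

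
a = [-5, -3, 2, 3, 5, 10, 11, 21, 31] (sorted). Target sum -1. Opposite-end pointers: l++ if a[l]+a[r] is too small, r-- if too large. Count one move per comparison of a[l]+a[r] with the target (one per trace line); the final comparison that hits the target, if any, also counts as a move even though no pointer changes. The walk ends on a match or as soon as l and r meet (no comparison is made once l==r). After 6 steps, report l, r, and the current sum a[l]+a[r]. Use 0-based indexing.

l=0 r=8: -5+31=26 >-1, r--
l=0 r=7: -5+21=16 >-1, r--
l=0 r=6: -5+11=6 >-1, r--
l=0 r=5: -5+10=5 >-1, r--
l=0 r=4: -5+5=0 >-1, r--
l=0 r=3: -5+3=-2 <-1, l++

l=1, r=3, sum=0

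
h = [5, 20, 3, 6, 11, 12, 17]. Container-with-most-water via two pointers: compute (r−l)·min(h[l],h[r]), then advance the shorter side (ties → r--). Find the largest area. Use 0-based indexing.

[0,6] min(5,17)*6=30 best=30 * → l++
[1,6] min(20,17)*5=85 best=85 * → r--
[1,5] min(20,12)*4=48 best=85 → r--
[1,4] min(20,11)*3=33 best=85 → r--
[1,3] min(20,6)*2=12 best=85 → r--
[1,2] min(20,3)*1=3 best=85 → r--

max area = 85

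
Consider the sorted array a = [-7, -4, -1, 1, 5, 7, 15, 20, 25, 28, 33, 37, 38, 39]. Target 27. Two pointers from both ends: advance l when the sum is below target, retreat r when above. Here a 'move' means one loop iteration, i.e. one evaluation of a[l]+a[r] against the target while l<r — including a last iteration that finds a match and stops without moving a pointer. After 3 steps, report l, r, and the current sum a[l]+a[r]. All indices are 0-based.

l=0, r=10, sum=26

l=0 r=13: -7+39=32 >27, r--
l=0 r=12: -7+38=31 >27, r--
l=0 r=11: -7+37=30 >27, r--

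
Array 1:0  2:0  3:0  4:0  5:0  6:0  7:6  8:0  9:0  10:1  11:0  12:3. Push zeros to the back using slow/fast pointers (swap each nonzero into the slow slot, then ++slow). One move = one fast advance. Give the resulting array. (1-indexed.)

[6, 1, 3, 0, 0, 0, 0, 0, 0, 0, 0, 0]

slow=1 fast=1: a[fast]=0, fast++
slow=1 fast=2: a[fast]=0, fast++
slow=1 fast=3: a[fast]=0, fast++
slow=1 fast=4: a[fast]=0, fast++
slow=1 fast=5: a[fast]=0, fast++
slow=1 fast=6: a[fast]=0, fast++
slow=1 fast=7: a[fast]=6≠0 swap→a[1]=6, slow++,fast++
slow=2 fast=8: a[fast]=0, fast++
slow=2 fast=9: a[fast]=0, fast++
slow=2 fast=10: a[fast]=1≠0 swap→a[2]=1, slow++,fast++
slow=3 fast=11: a[fast]=0, fast++
slow=3 fast=12: a[fast]=3≠0 swap→a[3]=3, slow++,fast++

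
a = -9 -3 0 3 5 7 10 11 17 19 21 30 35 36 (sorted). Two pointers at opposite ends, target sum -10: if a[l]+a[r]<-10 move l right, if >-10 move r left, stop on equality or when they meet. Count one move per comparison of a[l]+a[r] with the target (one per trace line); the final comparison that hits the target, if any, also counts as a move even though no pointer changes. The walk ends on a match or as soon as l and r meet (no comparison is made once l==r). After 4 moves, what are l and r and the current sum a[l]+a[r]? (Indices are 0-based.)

l=0, r=9, sum=10

[0,13] -9+36=27 >-10 → r--
[0,12] -9+35=26 >-10 → r--
[0,11] -9+30=21 >-10 → r--
[0,10] -9+21=12 >-10 → r--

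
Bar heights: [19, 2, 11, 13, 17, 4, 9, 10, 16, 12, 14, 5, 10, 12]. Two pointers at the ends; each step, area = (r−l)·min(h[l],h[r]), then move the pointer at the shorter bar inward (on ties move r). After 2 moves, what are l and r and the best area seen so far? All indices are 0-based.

l=0, r=11, best area=156

[0,13] min(19,12)*13=156 best=156 * → r--
[0,12] min(19,10)*12=120 best=156 → r--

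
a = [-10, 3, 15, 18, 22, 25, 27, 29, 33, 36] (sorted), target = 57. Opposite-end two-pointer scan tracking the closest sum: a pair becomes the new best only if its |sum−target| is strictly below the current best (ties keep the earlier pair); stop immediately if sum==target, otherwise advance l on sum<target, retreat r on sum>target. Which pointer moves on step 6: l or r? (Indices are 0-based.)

l

[0,9] -10+36=26 d=31 * → l++
[1,9] 3+36=39 d=18 * → l++
[2,9] 15+36=51 d=6 * → l++
[3,9] 18+36=54 d=3 * → l++
[4,9] 22+36=58 d=1 * → r--
[4,8] 22+33=55 d=2 → l++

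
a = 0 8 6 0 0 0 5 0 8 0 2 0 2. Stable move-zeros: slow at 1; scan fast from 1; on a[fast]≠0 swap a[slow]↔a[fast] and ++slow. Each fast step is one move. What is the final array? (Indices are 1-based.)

[8, 6, 5, 8, 2, 2, 0, 0, 0, 0, 0, 0, 0]

(s=1,f=1) a[fast]=0 → fast++
(s=1,f=2) a[fast]=8≠0 swap→a[1]=8 → slow++,fast++
(s=2,f=3) a[fast]=6≠0 swap→a[2]=6 → slow++,fast++
(s=3,f=4) a[fast]=0 → fast++
(s=3,f=5) a[fast]=0 → fast++
(s=3,f=6) a[fast]=0 → fast++
(s=3,f=7) a[fast]=5≠0 swap→a[3]=5 → slow++,fast++
(s=4,f=8) a[fast]=0 → fast++
(s=4,f=9) a[fast]=8≠0 swap→a[4]=8 → slow++,fast++
(s=5,f=10) a[fast]=0 → fast++
(s=5,f=11) a[fast]=2≠0 swap→a[5]=2 → slow++,fast++
(s=6,f=12) a[fast]=0 → fast++
(s=6,f=13) a[fast]=2≠0 swap→a[6]=2 → slow++,fast++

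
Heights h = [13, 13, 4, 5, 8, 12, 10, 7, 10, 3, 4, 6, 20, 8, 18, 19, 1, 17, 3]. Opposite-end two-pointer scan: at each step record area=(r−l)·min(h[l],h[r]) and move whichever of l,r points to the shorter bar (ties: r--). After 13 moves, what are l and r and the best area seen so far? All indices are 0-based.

l=12, r=17, best area=221

[0,18] min(13,3)*18=54 best=54 * → r--
[0,17] min(13,17)*17=221 best=221 * → l++
[1,17] min(13,17)*16=208 best=221 → l++
[2,17] min(4,17)*15=60 best=221 → l++
[3,17] min(5,17)*14=70 best=221 → l++
[4,17] min(8,17)*13=104 best=221 → l++
[5,17] min(12,17)*12=144 best=221 → l++
[6,17] min(10,17)*11=110 best=221 → l++
[7,17] min(7,17)*10=70 best=221 → l++
[8,17] min(10,17)*9=90 best=221 → l++
[9,17] min(3,17)*8=24 best=221 → l++
[10,17] min(4,17)*7=28 best=221 → l++
[11,17] min(6,17)*6=36 best=221 → l++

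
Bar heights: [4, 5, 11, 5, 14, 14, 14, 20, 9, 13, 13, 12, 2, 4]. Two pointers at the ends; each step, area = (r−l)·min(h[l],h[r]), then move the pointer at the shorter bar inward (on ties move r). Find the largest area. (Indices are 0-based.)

max area = 99

l=0 r=13: min(4,4)*13=52 best=52 *, r--
l=0 r=12: min(4,2)*12=24 best=52, r--
l=0 r=11: min(4,12)*11=44 best=52, l++
l=1 r=11: min(5,12)*10=50 best=52, l++
l=2 r=11: min(11,12)*9=99 best=99 *, l++
l=3 r=11: min(5,12)*8=40 best=99, l++
l=4 r=11: min(14,12)*7=84 best=99, r--
l=4 r=10: min(14,13)*6=78 best=99, r--
l=4 r=9: min(14,13)*5=65 best=99, r--
l=4 r=8: min(14,9)*4=36 best=99, r--
l=4 r=7: min(14,20)*3=42 best=99, l++
l=5 r=7: min(14,20)*2=28 best=99, l++
l=6 r=7: min(14,20)*1=14 best=99, l++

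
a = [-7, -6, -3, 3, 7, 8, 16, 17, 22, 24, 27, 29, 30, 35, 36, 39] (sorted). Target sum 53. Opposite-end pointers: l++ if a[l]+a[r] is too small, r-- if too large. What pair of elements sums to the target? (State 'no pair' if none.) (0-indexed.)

(17, 36)

l=0 r=15: -7+39=32 <53, l++
l=1 r=15: -6+39=33 <53, l++
l=2 r=15: -3+39=36 <53, l++
l=3 r=15: 3+39=42 <53, l++
l=4 r=15: 7+39=46 <53, l++
l=5 r=15: 8+39=47 <53, l++
l=6 r=15: 16+39=55 >53, r--
l=6 r=14: 16+36=52 <53, l++
l=7 r=14: 17+36=53, found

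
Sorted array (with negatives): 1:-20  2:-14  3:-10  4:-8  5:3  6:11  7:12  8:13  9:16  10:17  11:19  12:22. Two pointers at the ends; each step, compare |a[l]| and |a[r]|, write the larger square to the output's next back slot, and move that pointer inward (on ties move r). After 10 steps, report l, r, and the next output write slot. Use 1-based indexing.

l=4, r=5, next write slot=2

l=1 r=12: |-20|<=|22| out[12]=484, r--
l=1 r=11: |-20|>|19| out[11]=400, l++
l=2 r=11: |-14|<=|19| out[10]=361, r--
l=2 r=10: |-14|<=|17| out[9]=289, r--
l=2 r=9: |-14|<=|16| out[8]=256, r--
l=2 r=8: |-14|>|13| out[7]=196, l++
l=3 r=8: |-10|<=|13| out[6]=169, r--
l=3 r=7: |-10|<=|12| out[5]=144, r--
l=3 r=6: |-10|<=|11| out[4]=121, r--
l=3 r=5: |-10|>|3| out[3]=100, l++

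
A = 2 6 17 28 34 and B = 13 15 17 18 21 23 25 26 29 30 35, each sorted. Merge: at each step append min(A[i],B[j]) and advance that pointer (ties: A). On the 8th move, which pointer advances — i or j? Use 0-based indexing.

j

i=0 j=0: A[i]=2<=B[j]=13 take 2, i++
i=1 j=0: A[i]=6<=B[j]=13 take 6, i++
i=2 j=0: A[i]=17>B[j]=13 take 13, j++
i=2 j=1: A[i]=17>B[j]=15 take 15, j++
i=2 j=2: A[i]=17<=B[j]=17 take 17, i++
i=3 j=2: A[i]=28>B[j]=17 take 17, j++
i=3 j=3: A[i]=28>B[j]=18 take 18, j++
i=3 j=4: A[i]=28>B[j]=21 take 21, j++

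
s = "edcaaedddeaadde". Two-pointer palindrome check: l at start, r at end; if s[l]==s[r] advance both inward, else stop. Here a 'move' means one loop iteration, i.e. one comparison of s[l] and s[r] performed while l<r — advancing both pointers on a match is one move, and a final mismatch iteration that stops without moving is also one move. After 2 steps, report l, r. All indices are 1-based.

l=1 r=15: 'e'=='e', l++,r--
l=2 r=14: 'd'=='d', l++,r--

l=3, r=13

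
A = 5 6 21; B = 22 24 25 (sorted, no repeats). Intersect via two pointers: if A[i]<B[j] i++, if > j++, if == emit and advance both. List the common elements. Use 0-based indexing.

[i=0,j=0] 5<22 → i++
[i=1,j=0] 6<22 → i++
[i=2,j=0] 21<22 → i++

intersection = []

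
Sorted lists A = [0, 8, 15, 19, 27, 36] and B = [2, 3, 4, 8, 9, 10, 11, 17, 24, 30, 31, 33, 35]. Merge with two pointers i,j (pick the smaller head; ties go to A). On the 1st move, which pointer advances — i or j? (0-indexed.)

[i=0,j=0] A[i]=0<=B[j]=2 take 0 → i++

i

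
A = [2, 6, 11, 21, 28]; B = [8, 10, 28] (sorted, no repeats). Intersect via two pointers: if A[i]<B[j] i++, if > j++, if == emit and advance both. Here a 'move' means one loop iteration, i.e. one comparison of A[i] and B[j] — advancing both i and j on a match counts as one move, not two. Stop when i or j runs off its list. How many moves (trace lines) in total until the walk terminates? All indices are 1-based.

[i=1,j=1] 2<8 → i++
[i=2,j=1] 6<8 → i++
[i=3,j=1] 11>8 → j++
[i=3,j=2] 11>10 → j++
[i=3,j=3] 11<28 → i++
[i=4,j=3] 21<28 → i++
[i=5,j=3] 28==28 emit → i++,j++

7 moves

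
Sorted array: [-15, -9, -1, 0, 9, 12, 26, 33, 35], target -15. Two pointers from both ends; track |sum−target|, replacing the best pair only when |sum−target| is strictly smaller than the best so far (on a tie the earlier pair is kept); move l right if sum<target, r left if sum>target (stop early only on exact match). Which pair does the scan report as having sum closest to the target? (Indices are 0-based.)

pair (-15, 0) with sum -15 (|Δ|=0)

[0,8] -15+35=20 d=35 * → r--
[0,7] -15+33=18 d=33 * → r--
[0,6] -15+26=11 d=26 * → r--
[0,5] -15+12=-3 d=12 * → r--
[0,4] -15+9=-6 d=9 * → r--
[0,3] -15+0=-15 d=0 * → stop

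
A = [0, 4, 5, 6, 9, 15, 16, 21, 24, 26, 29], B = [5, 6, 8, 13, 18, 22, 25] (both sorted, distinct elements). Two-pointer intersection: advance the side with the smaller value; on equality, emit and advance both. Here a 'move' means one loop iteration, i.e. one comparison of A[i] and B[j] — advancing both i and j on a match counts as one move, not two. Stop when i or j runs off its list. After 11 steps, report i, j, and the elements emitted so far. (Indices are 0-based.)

[i=0,j=0] 0<5 → i++
[i=1,j=0] 4<5 → i++
[i=2,j=0] 5==5 emit → i++,j++
[i=3,j=1] 6==6 emit → i++,j++
[i=4,j=2] 9>8 → j++
[i=4,j=3] 9<13 → i++
[i=5,j=3] 15>13 → j++
[i=5,j=4] 15<18 → i++
[i=6,j=4] 16<18 → i++
[i=7,j=4] 21>18 → j++
[i=7,j=5] 21<22 → i++

i=8, j=5, emitted=[5, 6]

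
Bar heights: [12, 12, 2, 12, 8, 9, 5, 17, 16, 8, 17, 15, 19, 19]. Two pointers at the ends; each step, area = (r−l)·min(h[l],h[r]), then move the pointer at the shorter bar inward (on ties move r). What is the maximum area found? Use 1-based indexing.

[1,14] min(12,19)*13=156 best=156 * → l++
[2,14] min(12,19)*12=144 best=156 → l++
[3,14] min(2,19)*11=22 best=156 → l++
[4,14] min(12,19)*10=120 best=156 → l++
[5,14] min(8,19)*9=72 best=156 → l++
[6,14] min(9,19)*8=72 best=156 → l++
[7,14] min(5,19)*7=35 best=156 → l++
[8,14] min(17,19)*6=102 best=156 → l++
[9,14] min(16,19)*5=80 best=156 → l++
[10,14] min(8,19)*4=32 best=156 → l++
[11,14] min(17,19)*3=51 best=156 → l++
[12,14] min(15,19)*2=30 best=156 → l++
[13,14] min(19,19)*1=19 best=156 → r--

max area = 156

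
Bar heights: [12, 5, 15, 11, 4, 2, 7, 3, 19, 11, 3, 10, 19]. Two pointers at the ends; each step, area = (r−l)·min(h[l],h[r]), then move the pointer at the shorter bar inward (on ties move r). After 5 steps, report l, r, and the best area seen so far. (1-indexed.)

[1,13] min(12,19)*12=144 best=144 * → l++
[2,13] min(5,19)*11=55 best=144 → l++
[3,13] min(15,19)*10=150 best=150 * → l++
[4,13] min(11,19)*9=99 best=150 → l++
[5,13] min(4,19)*8=32 best=150 → l++

l=6, r=13, best area=150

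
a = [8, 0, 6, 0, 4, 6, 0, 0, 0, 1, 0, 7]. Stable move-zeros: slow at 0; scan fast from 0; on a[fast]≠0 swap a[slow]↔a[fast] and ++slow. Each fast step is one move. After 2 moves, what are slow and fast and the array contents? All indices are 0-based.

slow=0 fast=0: a[fast]=8≠0 swap→a[0]=8, slow++,fast++
slow=1 fast=1: a[fast]=0, fast++

slow=1, fast=2, a=[8, 0, 6, 0, 4, 6, 0, 0, 0, 1, 0, 7]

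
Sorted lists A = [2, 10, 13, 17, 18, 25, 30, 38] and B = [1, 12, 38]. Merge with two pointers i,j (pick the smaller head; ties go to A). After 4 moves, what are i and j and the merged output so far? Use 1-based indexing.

i=1 j=1: A[i]=2>B[j]=1 take 1, j++
i=1 j=2: A[i]=2<=B[j]=12 take 2, i++
i=2 j=2: A[i]=10<=B[j]=12 take 10, i++
i=3 j=2: A[i]=13>B[j]=12 take 12, j++

i=3, j=3, merged so far=[1, 2, 10, 12]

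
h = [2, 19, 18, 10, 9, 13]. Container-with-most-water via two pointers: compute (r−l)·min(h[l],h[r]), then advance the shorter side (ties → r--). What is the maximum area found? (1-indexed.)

l=1 r=6: min(2,13)*5=10 best=10 *, l++
l=2 r=6: min(19,13)*4=52 best=52 *, r--
l=2 r=5: min(19,9)*3=27 best=52, r--
l=2 r=4: min(19,10)*2=20 best=52, r--
l=2 r=3: min(19,18)*1=18 best=52, r--

max area = 52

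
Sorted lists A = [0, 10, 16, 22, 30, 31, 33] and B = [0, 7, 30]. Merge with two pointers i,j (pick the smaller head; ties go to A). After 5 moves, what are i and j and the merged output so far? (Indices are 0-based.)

i=3, j=2, merged so far=[0, 0, 7, 10, 16]

[i=0,j=0] A[i]=0<=B[j]=0 take 0 → i++
[i=1,j=0] A[i]=10>B[j]=0 take 0 → j++
[i=1,j=1] A[i]=10>B[j]=7 take 7 → j++
[i=1,j=2] A[i]=10<=B[j]=30 take 10 → i++
[i=2,j=2] A[i]=16<=B[j]=30 take 16 → i++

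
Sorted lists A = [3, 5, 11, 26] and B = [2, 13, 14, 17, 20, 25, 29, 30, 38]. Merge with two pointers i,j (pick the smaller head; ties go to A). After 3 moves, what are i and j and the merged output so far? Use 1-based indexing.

i=3, j=2, merged so far=[2, 3, 5]

i=1 j=1: A[i]=3>B[j]=2 take 2, j++
i=1 j=2: A[i]=3<=B[j]=13 take 3, i++
i=2 j=2: A[i]=5<=B[j]=13 take 5, i++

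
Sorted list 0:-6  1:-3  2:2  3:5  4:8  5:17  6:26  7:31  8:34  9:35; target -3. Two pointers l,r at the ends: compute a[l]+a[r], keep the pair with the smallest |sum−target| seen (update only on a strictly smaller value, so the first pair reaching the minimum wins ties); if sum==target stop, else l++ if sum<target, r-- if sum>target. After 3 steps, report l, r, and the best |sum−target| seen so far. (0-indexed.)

[0,9] -6+35=29 d=32 * → r--
[0,8] -6+34=28 d=31 * → r--
[0,7] -6+31=25 d=28 * → r--

l=0, r=6, best |Δ|=28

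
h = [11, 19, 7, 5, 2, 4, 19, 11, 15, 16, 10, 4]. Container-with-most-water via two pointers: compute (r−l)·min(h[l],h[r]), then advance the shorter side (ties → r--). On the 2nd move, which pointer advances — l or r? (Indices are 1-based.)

r

l=1 r=12: min(11,4)*11=44 best=44 *, r--
l=1 r=11: min(11,10)*10=100 best=100 *, r--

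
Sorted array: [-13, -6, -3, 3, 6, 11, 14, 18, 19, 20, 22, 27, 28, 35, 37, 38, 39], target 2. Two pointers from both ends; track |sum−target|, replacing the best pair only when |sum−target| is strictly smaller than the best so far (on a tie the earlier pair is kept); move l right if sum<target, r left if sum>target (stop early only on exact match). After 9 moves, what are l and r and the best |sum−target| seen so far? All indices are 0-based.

l=0 r=16: -13+39=26 d=24 *, r--
l=0 r=15: -13+38=25 d=23 *, r--
l=0 r=14: -13+37=24 d=22 *, r--
l=0 r=13: -13+35=22 d=20 *, r--
l=0 r=12: -13+28=15 d=13 *, r--
l=0 r=11: -13+27=14 d=12 *, r--
l=0 r=10: -13+22=9 d=7 *, r--
l=0 r=9: -13+20=7 d=5 *, r--
l=0 r=8: -13+19=6 d=4 *, r--

l=0, r=7, best |Δ|=4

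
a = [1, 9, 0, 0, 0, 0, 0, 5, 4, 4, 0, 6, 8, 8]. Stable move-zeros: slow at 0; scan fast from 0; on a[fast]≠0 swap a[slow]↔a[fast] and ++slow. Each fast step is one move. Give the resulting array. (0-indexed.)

(s=0,f=0) a[fast]=1≠0 swap→a[0]=1 → slow++,fast++
(s=1,f=1) a[fast]=9≠0 swap→a[1]=9 → slow++,fast++
(s=2,f=2) a[fast]=0 → fast++
(s=2,f=3) a[fast]=0 → fast++
(s=2,f=4) a[fast]=0 → fast++
(s=2,f=5) a[fast]=0 → fast++
(s=2,f=6) a[fast]=0 → fast++
(s=2,f=7) a[fast]=5≠0 swap→a[2]=5 → slow++,fast++
(s=3,f=8) a[fast]=4≠0 swap→a[3]=4 → slow++,fast++
(s=4,f=9) a[fast]=4≠0 swap→a[4]=4 → slow++,fast++
(s=5,f=10) a[fast]=0 → fast++
(s=5,f=11) a[fast]=6≠0 swap→a[5]=6 → slow++,fast++
(s=6,f=12) a[fast]=8≠0 swap→a[6]=8 → slow++,fast++
(s=7,f=13) a[fast]=8≠0 swap→a[7]=8 → slow++,fast++

[1, 9, 5, 4, 4, 6, 8, 8, 0, 0, 0, 0, 0, 0]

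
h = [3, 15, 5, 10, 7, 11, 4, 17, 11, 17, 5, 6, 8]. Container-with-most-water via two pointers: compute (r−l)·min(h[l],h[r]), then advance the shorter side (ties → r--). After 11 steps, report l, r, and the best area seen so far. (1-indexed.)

[1,13] min(3,8)*12=36 best=36 * → l++
[2,13] min(15,8)*11=88 best=88 * → r--
[2,12] min(15,6)*10=60 best=88 → r--
[2,11] min(15,5)*9=45 best=88 → r--
[2,10] min(15,17)*8=120 best=120 * → l++
[3,10] min(5,17)*7=35 best=120 → l++
[4,10] min(10,17)*6=60 best=120 → l++
[5,10] min(7,17)*5=35 best=120 → l++
[6,10] min(11,17)*4=44 best=120 → l++
[7,10] min(4,17)*3=12 best=120 → l++
[8,10] min(17,17)*2=34 best=120 → r--

l=8, r=9, best area=120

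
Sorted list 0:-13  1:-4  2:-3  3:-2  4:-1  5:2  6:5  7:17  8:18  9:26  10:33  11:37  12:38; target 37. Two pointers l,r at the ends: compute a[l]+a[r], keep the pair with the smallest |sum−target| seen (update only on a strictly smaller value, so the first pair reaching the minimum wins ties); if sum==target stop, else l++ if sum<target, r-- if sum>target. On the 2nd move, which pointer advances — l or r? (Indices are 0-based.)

[0,12] -13+38=25 d=12 * → l++
[1,12] -4+38=34 d=3 * → l++

l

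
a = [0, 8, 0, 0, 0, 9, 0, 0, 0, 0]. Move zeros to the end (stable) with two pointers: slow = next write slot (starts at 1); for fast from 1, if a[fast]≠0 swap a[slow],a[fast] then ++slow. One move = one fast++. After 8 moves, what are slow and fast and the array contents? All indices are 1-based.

slow=1 fast=1: a[fast]=0, fast++
slow=1 fast=2: a[fast]=8≠0 swap→a[1]=8, slow++,fast++
slow=2 fast=3: a[fast]=0, fast++
slow=2 fast=4: a[fast]=0, fast++
slow=2 fast=5: a[fast]=0, fast++
slow=2 fast=6: a[fast]=9≠0 swap→a[2]=9, slow++,fast++
slow=3 fast=7: a[fast]=0, fast++
slow=3 fast=8: a[fast]=0, fast++

slow=3, fast=9, a=[8, 9, 0, 0, 0, 0, 0, 0, 0, 0]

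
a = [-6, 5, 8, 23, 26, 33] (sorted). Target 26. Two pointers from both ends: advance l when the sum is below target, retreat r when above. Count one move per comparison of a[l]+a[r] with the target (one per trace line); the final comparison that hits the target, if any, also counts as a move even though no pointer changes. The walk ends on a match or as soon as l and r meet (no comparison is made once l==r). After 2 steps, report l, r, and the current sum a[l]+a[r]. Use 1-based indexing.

[1,6] -6+33=27 >26 → r--
[1,5] -6+26=20 <26 → l++

l=2, r=5, sum=31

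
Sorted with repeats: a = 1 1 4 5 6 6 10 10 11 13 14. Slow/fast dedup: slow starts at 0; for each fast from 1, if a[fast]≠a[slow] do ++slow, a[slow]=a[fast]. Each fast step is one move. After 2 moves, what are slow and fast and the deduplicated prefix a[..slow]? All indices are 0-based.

slow=1, fast=3, prefix=[1, 4]

slow=0 fast=1: a[fast]=1=a[slow] dup, fast++
slow=0 fast=2: a[fast]=4≠a[slow]=1 write a[1]=4, slow++,fast++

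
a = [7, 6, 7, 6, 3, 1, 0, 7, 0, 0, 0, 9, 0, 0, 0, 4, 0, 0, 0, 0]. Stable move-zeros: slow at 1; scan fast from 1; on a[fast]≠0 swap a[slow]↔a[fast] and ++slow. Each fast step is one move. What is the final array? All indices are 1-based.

[7, 6, 7, 6, 3, 1, 7, 9, 4, 0, 0, 0, 0, 0, 0, 0, 0, 0, 0, 0]

(s=1,f=1) a[fast]=7≠0 swap→a[1]=7 → slow++,fast++
(s=2,f=2) a[fast]=6≠0 swap→a[2]=6 → slow++,fast++
(s=3,f=3) a[fast]=7≠0 swap→a[3]=7 → slow++,fast++
(s=4,f=4) a[fast]=6≠0 swap→a[4]=6 → slow++,fast++
(s=5,f=5) a[fast]=3≠0 swap→a[5]=3 → slow++,fast++
(s=6,f=6) a[fast]=1≠0 swap→a[6]=1 → slow++,fast++
(s=7,f=7) a[fast]=0 → fast++
(s=7,f=8) a[fast]=7≠0 swap→a[7]=7 → slow++,fast++
(s=8,f=9) a[fast]=0 → fast++
(s=8,f=10) a[fast]=0 → fast++
(s=8,f=11) a[fast]=0 → fast++
(s=8,f=12) a[fast]=9≠0 swap→a[8]=9 → slow++,fast++
(s=9,f=13) a[fast]=0 → fast++
(s=9,f=14) a[fast]=0 → fast++
(s=9,f=15) a[fast]=0 → fast++
(s=9,f=16) a[fast]=4≠0 swap→a[9]=4 → slow++,fast++
(s=10,f=17) a[fast]=0 → fast++
(s=10,f=18) a[fast]=0 → fast++
(s=10,f=19) a[fast]=0 → fast++
(s=10,f=20) a[fast]=0 → fast++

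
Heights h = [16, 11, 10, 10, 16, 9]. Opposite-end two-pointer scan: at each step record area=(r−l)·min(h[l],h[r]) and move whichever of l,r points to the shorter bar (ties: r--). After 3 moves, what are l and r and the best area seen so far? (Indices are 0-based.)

[0,5] min(16,9)*5=45 best=45 * → r--
[0,4] min(16,16)*4=64 best=64 * → r--
[0,3] min(16,10)*3=30 best=64 → r--

l=0, r=2, best area=64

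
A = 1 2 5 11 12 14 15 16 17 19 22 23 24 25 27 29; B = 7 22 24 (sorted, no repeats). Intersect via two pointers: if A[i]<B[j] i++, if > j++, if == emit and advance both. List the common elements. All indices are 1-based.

[i=1,j=1] 1<7 → i++
[i=2,j=1] 2<7 → i++
[i=3,j=1] 5<7 → i++
[i=4,j=1] 11>7 → j++
[i=4,j=2] 11<22 → i++
[i=5,j=2] 12<22 → i++
[i=6,j=2] 14<22 → i++
[i=7,j=2] 15<22 → i++
[i=8,j=2] 16<22 → i++
[i=9,j=2] 17<22 → i++
[i=10,j=2] 19<22 → i++
[i=11,j=2] 22==22 emit → i++,j++
[i=12,j=3] 23<24 → i++
[i=13,j=3] 24==24 emit → i++,j++

intersection = [22, 24]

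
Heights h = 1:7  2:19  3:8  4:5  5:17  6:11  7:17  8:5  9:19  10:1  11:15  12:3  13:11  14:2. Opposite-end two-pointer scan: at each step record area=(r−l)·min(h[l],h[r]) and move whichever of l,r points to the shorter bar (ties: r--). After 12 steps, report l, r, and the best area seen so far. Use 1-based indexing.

l=2, r=3, best area=135

[1,14] min(7,2)*13=26 best=26 * → r--
[1,13] min(7,11)*12=84 best=84 * → l++
[2,13] min(19,11)*11=121 best=121 * → r--
[2,12] min(19,3)*10=30 best=121 → r--
[2,11] min(19,15)*9=135 best=135 * → r--
[2,10] min(19,1)*8=8 best=135 → r--
[2,9] min(19,19)*7=133 best=135 → r--
[2,8] min(19,5)*6=30 best=135 → r--
[2,7] min(19,17)*5=85 best=135 → r--
[2,6] min(19,11)*4=44 best=135 → r--
[2,5] min(19,17)*3=51 best=135 → r--
[2,4] min(19,5)*2=10 best=135 → r--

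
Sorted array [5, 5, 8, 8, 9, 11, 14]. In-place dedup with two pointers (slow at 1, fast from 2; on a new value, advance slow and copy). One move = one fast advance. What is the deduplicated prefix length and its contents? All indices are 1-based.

slow=1 fast=2: a[fast]=5=a[slow] dup, fast++
slow=1 fast=3: a[fast]=8≠a[slow]=5 write a[2]=8, slow++,fast++
slow=2 fast=4: a[fast]=8=a[slow] dup, fast++
slow=2 fast=5: a[fast]=9≠a[slow]=8 write a[3]=9, slow++,fast++
slow=3 fast=6: a[fast]=11≠a[slow]=9 write a[4]=11, slow++,fast++
slow=4 fast=7: a[fast]=14≠a[slow]=11 write a[5]=14, slow++,fast++

length 5; prefix = [5, 8, 9, 11, 14]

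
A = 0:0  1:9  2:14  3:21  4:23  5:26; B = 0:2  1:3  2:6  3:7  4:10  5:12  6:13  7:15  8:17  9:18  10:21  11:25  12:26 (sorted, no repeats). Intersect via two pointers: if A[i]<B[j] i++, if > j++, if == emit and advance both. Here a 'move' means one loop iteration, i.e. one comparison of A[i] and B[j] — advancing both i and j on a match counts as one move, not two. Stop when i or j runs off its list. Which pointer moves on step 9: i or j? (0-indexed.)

j

i=0 j=0: 0<2, i++
i=1 j=0: 9>2, j++
i=1 j=1: 9>3, j++
i=1 j=2: 9>6, j++
i=1 j=3: 9>7, j++
i=1 j=4: 9<10, i++
i=2 j=4: 14>10, j++
i=2 j=5: 14>12, j++
i=2 j=6: 14>13, j++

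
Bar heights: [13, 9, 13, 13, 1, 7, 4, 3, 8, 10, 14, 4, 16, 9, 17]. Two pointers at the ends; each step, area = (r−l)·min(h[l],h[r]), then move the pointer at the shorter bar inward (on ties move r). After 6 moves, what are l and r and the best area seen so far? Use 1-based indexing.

l=7, r=15, best area=182

l=1 r=15: min(13,17)*14=182 best=182 *, l++
l=2 r=15: min(9,17)*13=117 best=182, l++
l=3 r=15: min(13,17)*12=156 best=182, l++
l=4 r=15: min(13,17)*11=143 best=182, l++
l=5 r=15: min(1,17)*10=10 best=182, l++
l=6 r=15: min(7,17)*9=63 best=182, l++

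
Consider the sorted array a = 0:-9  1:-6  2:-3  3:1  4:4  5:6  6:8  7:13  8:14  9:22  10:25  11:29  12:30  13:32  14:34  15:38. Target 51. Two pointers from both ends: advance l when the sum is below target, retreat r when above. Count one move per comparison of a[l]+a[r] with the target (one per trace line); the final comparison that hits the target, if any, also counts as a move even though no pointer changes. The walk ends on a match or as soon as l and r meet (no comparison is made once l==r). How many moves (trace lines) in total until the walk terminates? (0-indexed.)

8 moves

l=0 r=15: -9+38=29 <51, l++
l=1 r=15: -6+38=32 <51, l++
l=2 r=15: -3+38=35 <51, l++
l=3 r=15: 1+38=39 <51, l++
l=4 r=15: 4+38=42 <51, l++
l=5 r=15: 6+38=44 <51, l++
l=6 r=15: 8+38=46 <51, l++
l=7 r=15: 13+38=51, found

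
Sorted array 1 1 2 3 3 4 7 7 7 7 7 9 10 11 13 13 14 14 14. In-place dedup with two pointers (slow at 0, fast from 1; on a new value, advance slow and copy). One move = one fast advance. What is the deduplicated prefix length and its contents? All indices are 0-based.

length 10; prefix = [1, 2, 3, 4, 7, 9, 10, 11, 13, 14]

slow=0 fast=1: a[fast]=1=a[slow] dup, fast++
slow=0 fast=2: a[fast]=2≠a[slow]=1 write a[1]=2, slow++,fast++
slow=1 fast=3: a[fast]=3≠a[slow]=2 write a[2]=3, slow++,fast++
slow=2 fast=4: a[fast]=3=a[slow] dup, fast++
slow=2 fast=5: a[fast]=4≠a[slow]=3 write a[3]=4, slow++,fast++
slow=3 fast=6: a[fast]=7≠a[slow]=4 write a[4]=7, slow++,fast++
slow=4 fast=7: a[fast]=7=a[slow] dup, fast++
slow=4 fast=8: a[fast]=7=a[slow] dup, fast++
slow=4 fast=9: a[fast]=7=a[slow] dup, fast++
slow=4 fast=10: a[fast]=7=a[slow] dup, fast++
slow=4 fast=11: a[fast]=9≠a[slow]=7 write a[5]=9, slow++,fast++
slow=5 fast=12: a[fast]=10≠a[slow]=9 write a[6]=10, slow++,fast++
slow=6 fast=13: a[fast]=11≠a[slow]=10 write a[7]=11, slow++,fast++
slow=7 fast=14: a[fast]=13≠a[slow]=11 write a[8]=13, slow++,fast++
slow=8 fast=15: a[fast]=13=a[slow] dup, fast++
slow=8 fast=16: a[fast]=14≠a[slow]=13 write a[9]=14, slow++,fast++
slow=9 fast=17: a[fast]=14=a[slow] dup, fast++
slow=9 fast=18: a[fast]=14=a[slow] dup, fast++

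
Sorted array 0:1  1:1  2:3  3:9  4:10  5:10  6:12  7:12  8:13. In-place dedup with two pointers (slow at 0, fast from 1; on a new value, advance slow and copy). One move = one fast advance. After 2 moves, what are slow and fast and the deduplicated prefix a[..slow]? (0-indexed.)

slow=1, fast=3, prefix=[1, 3]

slow=0 fast=1: a[fast]=1=a[slow] dup, fast++
slow=0 fast=2: a[fast]=3≠a[slow]=1 write a[1]=3, slow++,fast++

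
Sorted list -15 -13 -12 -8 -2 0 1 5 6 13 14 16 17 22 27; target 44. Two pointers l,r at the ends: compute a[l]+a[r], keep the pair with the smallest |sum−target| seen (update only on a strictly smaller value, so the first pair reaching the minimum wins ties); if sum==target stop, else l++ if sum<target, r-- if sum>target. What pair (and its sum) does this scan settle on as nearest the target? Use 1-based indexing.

pair (17, 27) with sum 44 (|Δ|=0)

l=1 r=15: -15+27=12 d=32 *, l++
l=2 r=15: -13+27=14 d=30 *, l++
l=3 r=15: -12+27=15 d=29 *, l++
l=4 r=15: -8+27=19 d=25 *, l++
l=5 r=15: -2+27=25 d=19 *, l++
l=6 r=15: 0+27=27 d=17 *, l++
l=7 r=15: 1+27=28 d=16 *, l++
l=8 r=15: 5+27=32 d=12 *, l++
l=9 r=15: 6+27=33 d=11 *, l++
l=10 r=15: 13+27=40 d=4 *, l++
l=11 r=15: 14+27=41 d=3 *, l++
l=12 r=15: 16+27=43 d=1 *, l++
l=13 r=15: 17+27=44 d=0 *, stop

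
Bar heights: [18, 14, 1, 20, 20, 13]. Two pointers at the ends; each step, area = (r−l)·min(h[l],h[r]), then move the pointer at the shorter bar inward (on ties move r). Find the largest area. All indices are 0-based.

[0,5] min(18,13)*5=65 best=65 * → r--
[0,4] min(18,20)*4=72 best=72 * → l++
[1,4] min(14,20)*3=42 best=72 → l++
[2,4] min(1,20)*2=2 best=72 → l++
[3,4] min(20,20)*1=20 best=72 → r--

max area = 72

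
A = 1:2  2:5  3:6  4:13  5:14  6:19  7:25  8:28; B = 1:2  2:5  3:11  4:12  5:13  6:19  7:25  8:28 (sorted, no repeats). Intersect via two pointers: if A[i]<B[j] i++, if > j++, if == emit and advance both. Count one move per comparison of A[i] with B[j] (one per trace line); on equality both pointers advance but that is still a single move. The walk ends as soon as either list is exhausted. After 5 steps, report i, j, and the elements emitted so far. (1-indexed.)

i=4, j=5, emitted=[2, 5]

[i=1,j=1] 2==2 emit → i++,j++
[i=2,j=2] 5==5 emit → i++,j++
[i=3,j=3] 6<11 → i++
[i=4,j=3] 13>11 → j++
[i=4,j=4] 13>12 → j++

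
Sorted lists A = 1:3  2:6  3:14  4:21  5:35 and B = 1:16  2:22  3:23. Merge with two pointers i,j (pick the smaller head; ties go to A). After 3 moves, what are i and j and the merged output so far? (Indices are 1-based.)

[i=1,j=1] A[i]=3<=B[j]=16 take 3 → i++
[i=2,j=1] A[i]=6<=B[j]=16 take 6 → i++
[i=3,j=1] A[i]=14<=B[j]=16 take 14 → i++

i=4, j=1, merged so far=[3, 6, 14]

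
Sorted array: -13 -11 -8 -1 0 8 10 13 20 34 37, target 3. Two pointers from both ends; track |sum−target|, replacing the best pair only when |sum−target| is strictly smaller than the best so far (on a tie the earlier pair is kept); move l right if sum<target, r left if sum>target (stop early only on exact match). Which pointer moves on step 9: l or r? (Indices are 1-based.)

[1,11] -13+37=24 d=21 * → r--
[1,10] -13+34=21 d=18 * → r--
[1,9] -13+20=7 d=4 * → r--
[1,8] -13+13=0 d=3 * → l++
[2,8] -11+13=2 d=1 * → l++
[3,8] -8+13=5 d=2 → r--
[3,7] -8+10=2 d=1 → l++
[4,7] -1+10=9 d=6 → r--
[4,6] -1+8=7 d=4 → r--

r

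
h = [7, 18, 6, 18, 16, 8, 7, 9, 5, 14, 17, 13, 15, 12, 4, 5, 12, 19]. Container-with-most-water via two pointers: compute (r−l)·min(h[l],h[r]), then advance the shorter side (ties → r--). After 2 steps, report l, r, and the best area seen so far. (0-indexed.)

l=2, r=17, best area=288

l=0 r=17: min(7,19)*17=119 best=119 *, l++
l=1 r=17: min(18,19)*16=288 best=288 *, l++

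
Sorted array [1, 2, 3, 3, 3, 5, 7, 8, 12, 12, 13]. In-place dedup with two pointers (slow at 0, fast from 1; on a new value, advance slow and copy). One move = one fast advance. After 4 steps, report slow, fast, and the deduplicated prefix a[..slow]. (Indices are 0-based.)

slow=2, fast=5, prefix=[1, 2, 3]

(s=0,f=1) a[fast]=2≠a[slow]=1 write a[1]=2 → slow++,fast++
(s=1,f=2) a[fast]=3≠a[slow]=2 write a[2]=3 → slow++,fast++
(s=2,f=3) a[fast]=3=a[slow] dup → fast++
(s=2,f=4) a[fast]=3=a[slow] dup → fast++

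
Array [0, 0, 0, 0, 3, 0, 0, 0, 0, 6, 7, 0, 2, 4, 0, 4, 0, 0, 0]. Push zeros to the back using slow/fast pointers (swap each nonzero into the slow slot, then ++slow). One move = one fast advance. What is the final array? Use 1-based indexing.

[3, 6, 7, 2, 4, 4, 0, 0, 0, 0, 0, 0, 0, 0, 0, 0, 0, 0, 0]

(s=1,f=1) a[fast]=0 → fast++
(s=1,f=2) a[fast]=0 → fast++
(s=1,f=3) a[fast]=0 → fast++
(s=1,f=4) a[fast]=0 → fast++
(s=1,f=5) a[fast]=3≠0 swap→a[1]=3 → slow++,fast++
(s=2,f=6) a[fast]=0 → fast++
(s=2,f=7) a[fast]=0 → fast++
(s=2,f=8) a[fast]=0 → fast++
(s=2,f=9) a[fast]=0 → fast++
(s=2,f=10) a[fast]=6≠0 swap→a[2]=6 → slow++,fast++
(s=3,f=11) a[fast]=7≠0 swap→a[3]=7 → slow++,fast++
(s=4,f=12) a[fast]=0 → fast++
(s=4,f=13) a[fast]=2≠0 swap→a[4]=2 → slow++,fast++
(s=5,f=14) a[fast]=4≠0 swap→a[5]=4 → slow++,fast++
(s=6,f=15) a[fast]=0 → fast++
(s=6,f=16) a[fast]=4≠0 swap→a[6]=4 → slow++,fast++
(s=7,f=17) a[fast]=0 → fast++
(s=7,f=18) a[fast]=0 → fast++
(s=7,f=19) a[fast]=0 → fast++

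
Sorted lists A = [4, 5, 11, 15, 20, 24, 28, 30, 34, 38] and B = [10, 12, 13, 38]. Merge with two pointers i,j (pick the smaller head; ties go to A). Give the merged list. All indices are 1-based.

[4, 5, 10, 11, 12, 13, 15, 20, 24, 28, 30, 34, 38, 38]

i=1 j=1: A[i]=4<=B[j]=10 take 4, i++
i=2 j=1: A[i]=5<=B[j]=10 take 5, i++
i=3 j=1: A[i]=11>B[j]=10 take 10, j++
i=3 j=2: A[i]=11<=B[j]=12 take 11, i++
i=4 j=2: A[i]=15>B[j]=12 take 12, j++
i=4 j=3: A[i]=15>B[j]=13 take 13, j++
i=4 j=4: A[i]=15<=B[j]=38 take 15, i++
i=5 j=4: A[i]=20<=B[j]=38 take 20, i++
i=6 j=4: A[i]=24<=B[j]=38 take 24, i++
i=7 j=4: A[i]=28<=B[j]=38 take 28, i++
i=8 j=4: A[i]=30<=B[j]=38 take 30, i++
i=9 j=4: A[i]=34<=B[j]=38 take 34, i++
i=10 j=4: A[i]=38<=B[j]=38 take 38, i++
i=11 j=4: A done, take B[j]=38, j++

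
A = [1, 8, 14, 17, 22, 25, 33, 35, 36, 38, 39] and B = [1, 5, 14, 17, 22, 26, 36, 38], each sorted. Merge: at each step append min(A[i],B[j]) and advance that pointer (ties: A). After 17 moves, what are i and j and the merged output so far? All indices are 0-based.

i=0 j=0: A[i]=1<=B[j]=1 take 1, i++
i=1 j=0: A[i]=8>B[j]=1 take 1, j++
i=1 j=1: A[i]=8>B[j]=5 take 5, j++
i=1 j=2: A[i]=8<=B[j]=14 take 8, i++
i=2 j=2: A[i]=14<=B[j]=14 take 14, i++
i=3 j=2: A[i]=17>B[j]=14 take 14, j++
i=3 j=3: A[i]=17<=B[j]=17 take 17, i++
i=4 j=3: A[i]=22>B[j]=17 take 17, j++
i=4 j=4: A[i]=22<=B[j]=22 take 22, i++
i=5 j=4: A[i]=25>B[j]=22 take 22, j++
i=5 j=5: A[i]=25<=B[j]=26 take 25, i++
i=6 j=5: A[i]=33>B[j]=26 take 26, j++
i=6 j=6: A[i]=33<=B[j]=36 take 33, i++
i=7 j=6: A[i]=35<=B[j]=36 take 35, i++
i=8 j=6: A[i]=36<=B[j]=36 take 36, i++
i=9 j=6: A[i]=38>B[j]=36 take 36, j++
i=9 j=7: A[i]=38<=B[j]=38 take 38, i++

i=10, j=7, merged so far=[1, 1, 5, 8, 14, 14, 17, 17, 22, 22, 25, 26, 33, 35, 36, 36, 38]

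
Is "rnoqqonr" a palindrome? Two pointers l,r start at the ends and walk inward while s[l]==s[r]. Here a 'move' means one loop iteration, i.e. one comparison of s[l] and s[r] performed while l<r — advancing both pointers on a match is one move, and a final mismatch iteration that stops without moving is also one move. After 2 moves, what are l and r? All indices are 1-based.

l=3, r=6

[1,8] 'r'=='r' → l++,r--
[2,7] 'n'=='n' → l++,r--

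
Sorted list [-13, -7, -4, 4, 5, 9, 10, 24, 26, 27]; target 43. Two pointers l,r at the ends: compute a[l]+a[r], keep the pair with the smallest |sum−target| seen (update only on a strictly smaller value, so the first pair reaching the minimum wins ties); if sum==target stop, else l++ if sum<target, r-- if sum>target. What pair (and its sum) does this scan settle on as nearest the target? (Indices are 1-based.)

[1,10] -13+27=14 d=29 * → l++
[2,10] -7+27=20 d=23 * → l++
[3,10] -4+27=23 d=20 * → l++
[4,10] 4+27=31 d=12 * → l++
[5,10] 5+27=32 d=11 * → l++
[6,10] 9+27=36 d=7 * → l++
[7,10] 10+27=37 d=6 * → l++
[8,10] 24+27=51 d=8 → r--
[8,9] 24+26=50 d=7 → r--

pair (10, 27) with sum 37 (|Δ|=6)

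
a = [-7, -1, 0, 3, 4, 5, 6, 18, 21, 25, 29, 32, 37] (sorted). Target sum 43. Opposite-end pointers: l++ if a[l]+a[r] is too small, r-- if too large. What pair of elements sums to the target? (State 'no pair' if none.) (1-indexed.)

l=1 r=13: -7+37=30 <43, l++
l=2 r=13: -1+37=36 <43, l++
l=3 r=13: 0+37=37 <43, l++
l=4 r=13: 3+37=40 <43, l++
l=5 r=13: 4+37=41 <43, l++
l=6 r=13: 5+37=42 <43, l++
l=7 r=13: 6+37=43, found

(6, 37)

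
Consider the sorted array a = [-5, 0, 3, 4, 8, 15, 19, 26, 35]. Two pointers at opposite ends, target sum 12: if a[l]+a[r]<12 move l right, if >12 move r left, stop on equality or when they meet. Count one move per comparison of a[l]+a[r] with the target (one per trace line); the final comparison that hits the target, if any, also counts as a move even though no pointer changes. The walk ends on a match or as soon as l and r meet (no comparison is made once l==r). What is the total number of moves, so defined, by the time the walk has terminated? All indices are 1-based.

[1,9] -5+35=30 >12 → r--
[1,8] -5+26=21 >12 → r--
[1,7] -5+19=14 >12 → r--
[1,6] -5+15=10 <12 → l++
[2,6] 0+15=15 >12 → r--
[2,5] 0+8=8 <12 → l++
[3,5] 3+8=11 <12 → l++
[4,5] 4+8=12 → found

8 moves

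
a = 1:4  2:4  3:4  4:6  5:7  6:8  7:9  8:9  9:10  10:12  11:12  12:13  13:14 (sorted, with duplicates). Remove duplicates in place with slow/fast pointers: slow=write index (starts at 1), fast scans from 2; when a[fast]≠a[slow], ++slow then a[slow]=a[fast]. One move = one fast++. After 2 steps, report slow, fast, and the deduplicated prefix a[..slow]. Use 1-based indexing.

slow=1 fast=2: a[fast]=4=a[slow] dup, fast++
slow=1 fast=3: a[fast]=4=a[slow] dup, fast++

slow=1, fast=4, prefix=[4]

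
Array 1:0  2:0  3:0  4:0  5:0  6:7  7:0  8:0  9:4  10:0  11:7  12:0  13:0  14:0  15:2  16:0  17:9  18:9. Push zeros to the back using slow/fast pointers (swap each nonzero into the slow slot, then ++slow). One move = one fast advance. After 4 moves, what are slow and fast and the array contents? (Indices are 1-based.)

(s=1,f=1) a[fast]=0 → fast++
(s=1,f=2) a[fast]=0 → fast++
(s=1,f=3) a[fast]=0 → fast++
(s=1,f=4) a[fast]=0 → fast++

slow=1, fast=5, a=[0, 0, 0, 0, 0, 7, 0, 0, 4, 0, 7, 0, 0, 0, 2, 0, 9, 9]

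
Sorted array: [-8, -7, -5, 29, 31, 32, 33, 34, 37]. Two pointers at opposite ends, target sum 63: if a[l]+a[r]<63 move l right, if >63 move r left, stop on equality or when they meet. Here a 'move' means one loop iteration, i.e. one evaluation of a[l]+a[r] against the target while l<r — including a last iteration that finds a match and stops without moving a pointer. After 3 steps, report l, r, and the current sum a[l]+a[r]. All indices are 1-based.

l=4, r=9, sum=66

[1,9] -8+37=29 <63 → l++
[2,9] -7+37=30 <63 → l++
[3,9] -5+37=32 <63 → l++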